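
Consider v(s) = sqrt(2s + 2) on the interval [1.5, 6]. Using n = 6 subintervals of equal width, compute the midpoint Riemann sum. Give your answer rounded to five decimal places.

13.73849

Δs = (6 − 1.5)/6 = 0.75.
Midpoints: 1.875, 2.625, 3.375, 4.125, 4.875, 5.625.
v(1.875) ≈ 2.39792, v(2.625) ≈ 2.69258, v(3.375) ≈ 2.95804, v(4.125) ≈ 3.20156, v(4.875) ≈ 3.42783, v(5.625) ≈ 3.64005.
Sum = Δs · [v(1.875) + v(2.625) + v(3.375) + ...].
Sum ≈ 13.73849.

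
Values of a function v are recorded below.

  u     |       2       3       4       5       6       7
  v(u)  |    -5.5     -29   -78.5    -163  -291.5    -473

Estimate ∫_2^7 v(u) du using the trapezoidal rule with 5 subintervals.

Δu = 1.
T_5 = (1/2)·[(-5.5) + 2·(-29) + 2·(-78.5) + 2·(-163) + 2·(-291.5) + (-473)] = -801.25.

-801.25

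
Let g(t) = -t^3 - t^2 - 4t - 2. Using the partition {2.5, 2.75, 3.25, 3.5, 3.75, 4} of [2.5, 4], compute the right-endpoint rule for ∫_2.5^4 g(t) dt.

Subinterval widths: 0.25, 0.5, 0.25, 0.25, 0.25.
Right endpoints: 2.75, 3.25, 3.5, 3.75, 4.
g(2.75) = -41.359375, g(3.25) = -59.890625, g(3.5) = -71.125, g(3.75) = -83.796875, g(4) = -98.
Sum = Σ Δt_i · g(t_i).
Sum = -103.515625.

-103.515625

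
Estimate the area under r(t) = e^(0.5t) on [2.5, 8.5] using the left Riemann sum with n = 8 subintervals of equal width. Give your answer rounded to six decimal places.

109.807131

Δt = (8.5 − 2.5)/8 = 0.75.
Left endpoints: 2.5, 3.25, 4, 4.75, 5.5, 6.25, 7, 7.75.
r(2.5) ≈ 3.490343, r(3.25) ≈ 5.078419, r(4) ≈ 7.389056, r(4.75) ≈ 10.751013, r(5.5) ≈ 15.642632, r(6.25) ≈ 22.759895, r(7) ≈ 33.115452, r(7.75) ≈ 48.182698.
Sum = Δt · [r(2.5) + r(3.25) + r(4) + ...].
Sum ≈ 109.807131.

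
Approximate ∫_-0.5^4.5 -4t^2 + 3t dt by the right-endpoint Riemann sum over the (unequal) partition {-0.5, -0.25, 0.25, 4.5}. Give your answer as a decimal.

Subinterval widths: 0.25, 0.5, 4.25.
Right endpoints: -0.25, 0.25, 4.5.
f(-0.25) = -1, f(0.25) = 0.5, f(4.5) = -67.5.
Sum = Σ Δt_i · f(t_i).
Sum = -286.875.

-286.875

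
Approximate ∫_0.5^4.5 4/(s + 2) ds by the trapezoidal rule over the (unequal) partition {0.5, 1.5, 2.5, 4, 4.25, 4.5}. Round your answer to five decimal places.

Subinterval widths: 1, 1, 1.5, 0.25, 0.25.
f(0.5) = 1.6, f(1.5) = 8/7, f(2.5) = 8/9, f(4) = 2/3, f(4.25) = 0.64, f(4.5) = 8/13.
On each subinterval the trapezoid contributes (Δs_i/2)·[f(s_{i-1}) + f(s_i)].
Sum ≈ 3.87422.

3.87422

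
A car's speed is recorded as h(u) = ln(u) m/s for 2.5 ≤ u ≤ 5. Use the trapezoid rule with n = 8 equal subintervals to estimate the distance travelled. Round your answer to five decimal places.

3.25484

Δu = (5 − 2.5)/8 = 0.3125.
h(2.5) ≈ 0.91629, h(2.8125) ≈ 1.03407, h(3.125) ≈ 1.13943, h(3.4375) ≈ 1.23474, h(3.75) ≈ 1.32176, h(4.0625) ≈ 1.40180, h(4.375) ≈ 1.47591, h(4.6875) ≈ 1.54490, h(5) ≈ 1.60944.
T_8 = (Δu/2)·[h(u_0) + 2h(u_1) + ... + 2h(u_{7}) + h(u_8)].
Sum ≈ 3.25484.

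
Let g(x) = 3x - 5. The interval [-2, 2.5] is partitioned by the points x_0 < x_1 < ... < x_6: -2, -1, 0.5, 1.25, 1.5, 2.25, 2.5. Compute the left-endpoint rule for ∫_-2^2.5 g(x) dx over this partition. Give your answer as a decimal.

Subinterval widths: 1, 1.5, 0.75, 0.25, 0.75, 0.25.
Left endpoints: -2, -1, 0.5, 1.25, 1.5, 2.25.
g(-2) = -11, g(-1) = -8, g(0.5) = -3.5, g(1.25) = -1.25, g(1.5) = -0.5, g(2.25) = 1.75.
Sum = Σ Δx_i · g(x_i).
Sum = -25.875.

-25.875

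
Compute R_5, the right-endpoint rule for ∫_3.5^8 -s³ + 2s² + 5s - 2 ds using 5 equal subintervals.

Δs = (8 − 3.5)/5 = 0.9.
Right endpoints: 4.4, 5.3, 6.2, 7.1, 8.
f(4.4) = -26.464, f(5.3) = -68.197, f(6.2) = -132.448, f(7.1) = -223.591, f(8) = -346.
Sum = Δs · [f(4.4) + f(5.3) + f(6.2) + f(7.1) + f(8)].
Sum = -717.03.

-717.03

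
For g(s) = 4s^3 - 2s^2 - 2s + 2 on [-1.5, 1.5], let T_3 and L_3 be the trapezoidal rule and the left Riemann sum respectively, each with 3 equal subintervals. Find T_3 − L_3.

T_3 = 0.5.
L_3 = -10.
T_3 − L_3 = 10.5.

10.5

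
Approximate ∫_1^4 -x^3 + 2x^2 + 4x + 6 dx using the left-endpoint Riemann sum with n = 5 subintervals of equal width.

31.56

Δx = (4 − 1)/5 = 0.6.
Left endpoints: 1, 1.6, 2.2, 2.8, 3.4.
f(1) = 11, f(1.6) = 13.424, f(2.2) = 13.832, f(2.8) = 10.928, f(3.4) = 3.416.
Sum = Δx · [f(1) + f(1.6) + f(2.2) + f(2.8) + f(3.4)].
Sum = 31.56.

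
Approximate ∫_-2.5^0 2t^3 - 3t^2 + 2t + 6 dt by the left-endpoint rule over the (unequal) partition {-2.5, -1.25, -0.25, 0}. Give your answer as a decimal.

Subinterval widths: 1.25, 1, 0.25.
Left endpoints: -2.5, -1.25, -0.25.
f(-2.5) = -49, f(-1.25) = -5.09375, f(-0.25) = 5.28125.
Sum = Σ Δt_i · f(t_i).
Sum = -65.0234375.

-65.0234375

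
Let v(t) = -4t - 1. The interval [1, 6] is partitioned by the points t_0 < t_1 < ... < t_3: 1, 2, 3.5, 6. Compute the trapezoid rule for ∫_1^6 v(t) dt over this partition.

Subinterval widths: 1, 1.5, 2.5.
v(1) = -5, v(2) = -9, v(3.5) = -15, v(6) = -25.
On each subinterval the trapezoid contributes (Δt_i/2)·[v(t_{i-1}) + v(t_i)].
Sum = -75.

-75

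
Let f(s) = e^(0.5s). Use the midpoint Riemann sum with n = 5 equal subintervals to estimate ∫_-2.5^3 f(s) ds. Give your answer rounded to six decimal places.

Δs = (3 − (-2.5))/5 = 1.1.
Midpoints: -1.95, -0.85, 0.25, 1.35, 2.45.
f(-1.95) ≈ 0.377192, f(-0.85) ≈ 0.653770, f(0.25) ≈ 1.133148, f(1.35) ≈ 1.964033, f(2.45) ≈ 3.404166.
Sum = Δs · [f(-1.95) + f(-0.85) + f(0.25) + f(1.35) + f(2.45)].
Sum ≈ 8.285541.

8.285541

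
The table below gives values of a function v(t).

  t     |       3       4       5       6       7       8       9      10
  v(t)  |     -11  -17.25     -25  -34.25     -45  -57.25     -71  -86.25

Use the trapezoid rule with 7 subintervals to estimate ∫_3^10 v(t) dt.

Δt = 1.
T_7 = (1/2)·[(-11) + 2·(-17.25) + 2·(-25) + 2·(-34.25) + 2·(-45) + 2·(-57.25) + 2·(-71) + (-86.25)] = -298.375.

-298.375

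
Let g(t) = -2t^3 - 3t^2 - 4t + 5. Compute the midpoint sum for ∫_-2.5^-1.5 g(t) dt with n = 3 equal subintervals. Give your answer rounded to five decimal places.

Δt = (-1.5 − (-2.5))/3 = 1/3.
Midpoints: -7/3, -2, -5/3.
g(-7/3) = 632/27, g(-2) = 17, g(-5/3) = 340/27.
Sum = Δt · [g(-7/3) + g(-2) + g(-5/3)].
Sum ≈ 17.66667.

17.66667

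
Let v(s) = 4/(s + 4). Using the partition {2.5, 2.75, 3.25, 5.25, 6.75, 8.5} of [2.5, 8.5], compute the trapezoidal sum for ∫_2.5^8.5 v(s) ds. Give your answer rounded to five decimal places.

Subinterval widths: 0.25, 0.5, 2, 1.5, 1.75.
v(2.5) = 8/13, v(2.75) = 16/27, v(3.25) = 16/29, v(5.25) = 16/37, v(6.75) = 16/43, v(8.5) = 0.32.
On each subinterval the trapezoid contributes (Δs_i/2)·[v(s_{i-1}) + v(s_i)].
Sum ≈ 2.63021.

2.63021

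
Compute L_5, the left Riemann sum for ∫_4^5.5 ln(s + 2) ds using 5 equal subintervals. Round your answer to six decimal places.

Δs = (5.5 − 4)/5 = 0.3.
Left endpoints: 4, 4.3, 4.6, 4.9, 5.2.
f(4) ≈ 1.791759, f(4.3) ≈ 1.840550, f(4.6) ≈ 1.887070, f(4.9) ≈ 1.931521, f(5.2) ≈ 1.974081.
Sum = Δs · [f(4) + f(4.3) + f(4.6) + f(4.9) + f(5.2)].
Sum ≈ 2.827494.

2.827494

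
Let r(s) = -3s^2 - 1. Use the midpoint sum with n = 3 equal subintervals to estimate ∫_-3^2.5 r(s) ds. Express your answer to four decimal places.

Δs = (2.5 − (-3))/3 = 11/6.
Midpoints: -25/12, -0.25, 19/12.
r(-25/12) = -673/48, r(-0.25) = -1.1875, r(19/12) = -409/48.
Sum = Δs · [r(-25/12) + r(-0.25) + r(19/12)].
Sum ≈ -43.5035.

-43.5035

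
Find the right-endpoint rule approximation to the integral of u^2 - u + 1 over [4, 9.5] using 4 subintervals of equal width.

281.83203125

Δu = (9.5 − 4)/4 = 1.375.
Right endpoints: 5.375, 6.75, 8.125, 9.5.
f(5.375) = 24.515625, f(6.75) = 39.8125, f(8.125) = 58.890625, f(9.5) = 81.75.
Sum = Δu · [f(5.375) + f(6.75) + f(8.125) + f(9.5)].
Sum = 281.83203125.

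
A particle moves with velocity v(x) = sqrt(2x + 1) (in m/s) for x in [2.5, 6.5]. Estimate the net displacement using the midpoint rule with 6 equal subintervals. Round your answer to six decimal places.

Δx = (6.5 − 2.5)/6 = 2/3.
Midpoints: 17/6, 3.5, 25/6, 29/6, 5.5, 37/6.
v(17/6) ≈ 2.581989, v(3.5) ≈ 2.828427, v(25/6) ≈ 3.055050, v(29/6) ≈ 3.265986, v(5.5) ≈ 3.464102, v(37/6) ≈ 3.651484.
Sum = Δx · [v(17/6) + v(3.5) + v(25/6) + ...].
Sum ≈ 12.564692.

12.564692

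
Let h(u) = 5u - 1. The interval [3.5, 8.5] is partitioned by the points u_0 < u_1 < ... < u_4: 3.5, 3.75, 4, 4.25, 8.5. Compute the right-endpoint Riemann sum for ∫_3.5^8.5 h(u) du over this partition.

190.625

Subinterval widths: 0.25, 0.25, 0.25, 4.25.
Right endpoints: 3.75, 4, 4.25, 8.5.
h(3.75) = 17.75, h(4) = 19, h(4.25) = 20.25, h(8.5) = 41.5.
Sum = Σ Δu_i · h(u_i).
Sum = 190.625.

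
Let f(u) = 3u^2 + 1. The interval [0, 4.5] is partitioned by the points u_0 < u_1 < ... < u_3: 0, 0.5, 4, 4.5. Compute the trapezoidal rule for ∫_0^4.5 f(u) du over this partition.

117.1875

Subinterval widths: 0.5, 3.5, 0.5.
f(0) = 1, f(0.5) = 1.75, f(4) = 49, f(4.5) = 61.75.
On each subinterval the trapezoid contributes (Δu_i/2)·[f(u_{i-1}) + f(u_i)].
Sum = 117.1875.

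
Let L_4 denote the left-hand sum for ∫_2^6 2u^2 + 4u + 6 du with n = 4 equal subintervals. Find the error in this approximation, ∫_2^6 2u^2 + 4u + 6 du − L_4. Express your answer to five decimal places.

Exact integral: ∫_2^6 f(u) du ≈ 226.6666667.
L_4 = 188.
Error ≈ 226.6666667 − 188 ≈ 38.66667.

38.66667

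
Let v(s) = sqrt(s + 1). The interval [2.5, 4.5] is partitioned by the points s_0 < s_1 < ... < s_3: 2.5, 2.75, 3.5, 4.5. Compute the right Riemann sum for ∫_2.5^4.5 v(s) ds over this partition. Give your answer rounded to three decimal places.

4.420

Subinterval widths: 0.25, 0.75, 1.
Right endpoints: 2.75, 3.5, 4.5.
v(2.75) ≈ 1.936, v(3.5) ≈ 2.121, v(4.5) ≈ 2.345.
Sum = Σ Δs_i · v(s_i).
Sum ≈ 4.420.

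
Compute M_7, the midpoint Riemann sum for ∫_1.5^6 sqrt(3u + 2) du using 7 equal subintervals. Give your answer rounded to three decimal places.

16.198

Δu = (6 − 1.5)/7 = 9/14.
Midpoints: 51/28, 69/28, 87/28, 3.75, 123/28, 141/28, 159/28.
f(51/28) ≈ 2.732, f(69/28) ≈ 3.065, f(87/28) ≈ 3.365, f(3.75) ≈ 3.640, f(123/28) ≈ 3.896, f(141/28) ≈ 4.136, f(159/28) ≈ 4.363.
Sum = Δu · [f(51/28) + f(69/28) + f(87/28) + ...].
Sum ≈ 16.198.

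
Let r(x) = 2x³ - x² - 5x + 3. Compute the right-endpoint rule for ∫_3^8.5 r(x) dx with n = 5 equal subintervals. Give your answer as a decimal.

Δx = (8.5 − 3)/5 = 1.1.
Right endpoints: 4.1, 5.2, 6.3, 7.4, 8.5.
r(4.1) = 103.532, r(5.2) = 231.176, r(6.3) = 431.904, r(7.4) = 721.688, r(8.5) = 1116.5.
Sum = Δx · [r(4.1) + r(5.2) + r(6.3) + r(7.4) + r(8.5)].
Sum = 2865.28.

2865.28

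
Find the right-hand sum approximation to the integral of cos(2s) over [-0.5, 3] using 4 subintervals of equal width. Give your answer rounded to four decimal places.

Δs = (3 − (-0.5))/4 = 0.875.
Right endpoints: 0.375, 1.25, 2.125, 3.
f(0.375) ≈ 0.7317, f(1.25) ≈ -0.8011, f(2.125) ≈ -0.4461, f(3) ≈ 0.9602.
Sum = Δs · [f(0.375) + f(1.25) + f(2.125) + f(3)].
Sum ≈ 0.3890.

0.3890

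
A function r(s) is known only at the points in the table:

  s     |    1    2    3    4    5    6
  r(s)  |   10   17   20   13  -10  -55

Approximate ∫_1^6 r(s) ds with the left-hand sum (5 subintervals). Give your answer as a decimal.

Δs = 1.
Sum = 1·[10 + 17 + 20 + 13 + (-10)] = 50.

50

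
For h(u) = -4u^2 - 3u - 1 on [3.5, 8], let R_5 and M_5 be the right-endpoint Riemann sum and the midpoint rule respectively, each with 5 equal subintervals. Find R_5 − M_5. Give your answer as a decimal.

R_5 = -809.28.
M_5 = -706.41.
R_5 − M_5 = -102.87.

-102.87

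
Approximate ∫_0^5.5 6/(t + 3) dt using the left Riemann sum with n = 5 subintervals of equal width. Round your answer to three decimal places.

7.018

Δt = (5.5 − 0)/5 = 1.1.
Left endpoints: 0, 1.1, 2.2, 3.3, 4.4.
f(0) = 2, f(1.1) = 60/41, f(2.2) = 15/13, f(3.3) = 20/21, f(4.4) = 30/37.
Sum = Δt · [f(0) + f(1.1) + f(2.2) + f(3.3) + f(4.4)].
Sum ≈ 7.018.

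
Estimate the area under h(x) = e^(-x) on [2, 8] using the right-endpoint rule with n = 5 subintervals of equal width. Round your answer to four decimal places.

0.0698

Δx = (8 − 2)/5 = 1.2.
Right endpoints: 3.2, 4.4, 5.6, 6.8, 8.
h(3.2) ≈ 0.0408, h(4.4) ≈ 0.0123, h(5.6) ≈ 0.0037, h(6.8) ≈ 0.0011, h(8) ≈ 0.0003.
Sum = Δx · [h(3.2) + h(4.4) + h(5.6) + h(6.8) + h(8)].
Sum ≈ 0.0698.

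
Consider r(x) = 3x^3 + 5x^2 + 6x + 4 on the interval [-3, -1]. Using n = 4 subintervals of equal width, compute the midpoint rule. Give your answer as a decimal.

-32.125

Δx = (-1 − (-3))/4 = 0.5.
Midpoints: -2.75, -2.25, -1.75, -1.25.
r(-2.75) = -37.078125, r(-2.25) = -18.359375, r(-1.75) = -7.265625, r(-1.25) = -1.546875.
Sum = Δx · [r(-2.75) + r(-2.25) + r(-1.75) + r(-1.25)].
Sum = -32.125.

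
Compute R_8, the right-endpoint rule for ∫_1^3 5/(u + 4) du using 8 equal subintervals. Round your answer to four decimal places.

Δu = (3 − 1)/8 = 0.25.
Right endpoints: 1.25, 1.5, 1.75, 2, 2.25, 2.5, 2.75, 3.
f(1.25) = 20/21, f(1.5) = 10/11, f(1.75) = 20/23, f(2) = 5/6, f(2.25) = 0.8, f(2.5) = 10/13, f(2.75) = 20/27, f(3) = 5/7.
Sum = Δu · [f(1.25) + f(1.5) + f(1.75) + ...].
Sum ≈ 1.6472.

1.6472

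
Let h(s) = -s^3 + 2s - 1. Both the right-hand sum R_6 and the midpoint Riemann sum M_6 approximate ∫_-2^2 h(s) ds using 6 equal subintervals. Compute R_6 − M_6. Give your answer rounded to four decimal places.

-2.6667

R_6 ≈ -6.666667.
M_6 = -4.
R_6 − M_6 ≈ -2.6667.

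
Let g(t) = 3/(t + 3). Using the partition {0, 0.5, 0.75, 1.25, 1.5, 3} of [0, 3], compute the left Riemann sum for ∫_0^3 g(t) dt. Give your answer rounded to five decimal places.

2.29076

Subinterval widths: 0.5, 0.25, 0.5, 0.25, 1.5.
Left endpoints: 0, 0.5, 0.75, 1.25, 1.5.
g(0) = 1, g(0.5) = 6/7, g(0.75) = 0.8, g(1.25) = 12/17, g(1.5) = 2/3.
Sum = Σ Δt_i · g(t_i).
Sum ≈ 2.29076.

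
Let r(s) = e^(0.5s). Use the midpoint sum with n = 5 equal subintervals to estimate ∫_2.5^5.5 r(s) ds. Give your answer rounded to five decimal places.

24.21367

Δs = (5.5 − 2.5)/5 = 0.6.
Midpoints: 2.8, 3.4, 4, 4.6, 5.2.
r(2.8) ≈ 4.05520, r(3.4) ≈ 5.47395, r(4) ≈ 7.38906, r(4.6) ≈ 9.97418, r(5.2) ≈ 13.46374.
Sum = Δs · [r(2.8) + r(3.4) + r(4) + r(4.6) + r(5.2)].
Sum ≈ 24.21367.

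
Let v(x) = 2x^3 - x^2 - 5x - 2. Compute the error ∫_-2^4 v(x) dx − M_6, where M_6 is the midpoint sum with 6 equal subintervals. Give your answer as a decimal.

2.5

Exact integral: ∫_-2^4 v(x) dx = 54.
M_6 = 51.5.
Error = 54 − 51.5 = 2.5.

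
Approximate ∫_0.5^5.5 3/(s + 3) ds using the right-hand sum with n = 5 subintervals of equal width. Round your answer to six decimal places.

Δs = (5.5 − 0.5)/5 = 1.
Right endpoints: 1.5, 2.5, 3.5, 4.5, 5.5.
f(1.5) = 2/3, f(2.5) = 6/11, f(3.5) = 6/13, f(4.5) = 0.4, f(5.5) = 6/17.
Sum = Δs · [f(1.5) + f(2.5) + f(3.5) + f(4.5) + f(5.5)].
Sum ≈ 2.426601.

2.426601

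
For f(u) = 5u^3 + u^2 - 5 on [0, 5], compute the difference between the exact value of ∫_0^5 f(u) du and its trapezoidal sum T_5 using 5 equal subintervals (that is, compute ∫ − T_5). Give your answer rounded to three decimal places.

-32.083

Exact integral: ∫_0^5 f(u) du ≈ 797.91667.
T_5 = 830.
Error ≈ 797.91667 − 830 ≈ -32.083.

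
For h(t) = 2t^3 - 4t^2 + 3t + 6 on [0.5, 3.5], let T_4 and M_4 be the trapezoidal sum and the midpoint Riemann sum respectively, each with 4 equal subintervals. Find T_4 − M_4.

3.375

T_4 = 56.25.
M_4 = 52.875.
T_4 − M_4 = 3.375.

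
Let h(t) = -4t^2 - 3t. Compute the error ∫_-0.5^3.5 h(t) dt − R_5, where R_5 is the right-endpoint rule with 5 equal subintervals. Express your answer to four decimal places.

25.7067

Exact integral: ∫_-0.5^3.5 h(t) dt ≈ -75.333333.
R_5 = -101.04.
Error ≈ -75.333333 − (-101.04) ≈ 25.7067.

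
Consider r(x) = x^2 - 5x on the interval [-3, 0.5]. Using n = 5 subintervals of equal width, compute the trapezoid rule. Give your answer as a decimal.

31.2025

Δx = (0.5 − (-3))/5 = 0.7.
r(-3) = 24, r(-2.3) = 16.79, r(-1.6) = 10.56, r(-0.9) = 5.31, r(-0.2) = 1.04, r(0.5) = -2.25.
T_5 = (Δx/2)·[r(x_0) + 2r(x_1) + ... + 2r(x_{4}) + r(x_5)].
Sum = 31.2025.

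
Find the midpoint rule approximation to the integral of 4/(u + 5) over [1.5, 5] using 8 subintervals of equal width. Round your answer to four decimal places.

1.7227

Δu = (5 − 1.5)/8 = 0.4375.
Midpoints: 1.71875, 2.15625, 2.59375, 3.03125, 3.46875, 3.90625, 4.34375, 4.78125.
f(1.71875) = 128/215, f(2.15625) = 128/229, f(2.59375) = 128/243, f(3.03125) = 128/257, f(3.46875) = 128/271, f(3.90625) = 128/285, f(4.34375) = 128/299, f(4.78125) = 128/313.
Sum = Δu · [f(1.71875) + f(2.15625) + f(2.59375) + ...].
Sum ≈ 1.7227.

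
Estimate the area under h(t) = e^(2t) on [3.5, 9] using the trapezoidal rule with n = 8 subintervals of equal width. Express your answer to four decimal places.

37845805.2272

Δt = (9 − 3.5)/8 = 0.6875.
h(3.5) ≈ 1096.6332, h(4.1875) ≈ 4337.2683, h(4.875) ≈ 17154.2288, h(5.5625) ≈ 67846.2911, h(6.25) ≈ 268337.2865, h(6.9375) ≈ 1061294.5558, h(7.625) ≈ 4197501.3938, h(8.3125) ≈ 16601440.0572, h(9) ≈ 65659969.1373.
T_8 = (Δt/2)·[h(t_0) + 2h(t_1) + ... + 2h(t_{7}) + h(t_8)].
Sum ≈ 37845805.2272.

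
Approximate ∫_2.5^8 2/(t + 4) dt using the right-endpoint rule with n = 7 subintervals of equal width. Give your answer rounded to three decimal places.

Δt = (8 − 2.5)/7 = 11/14.
Right endpoints: 23/7, 57/14, 34/7, 79/14, 45/7, 101/14, 8.
f(23/7) = 14/51, f(57/14) = 28/113, f(34/7) = 7/31, f(79/14) = 28/135, f(45/7) = 14/73, f(101/14) = 28/157, f(8) = 1/6.
Sum = Δt · [f(23/7) + f(57/14) + f(34/7) + ...].
Sum ≈ 1.173.

1.173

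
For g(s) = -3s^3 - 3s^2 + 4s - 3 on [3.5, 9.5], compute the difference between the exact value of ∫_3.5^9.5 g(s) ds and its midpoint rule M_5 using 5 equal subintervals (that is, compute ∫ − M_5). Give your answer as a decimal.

-44.28

Exact integral: ∫_3.5^9.5 g(s) ds = -6672.75.
M_5 = -6628.47.
Error = -6672.75 − (-6628.47) = -44.28.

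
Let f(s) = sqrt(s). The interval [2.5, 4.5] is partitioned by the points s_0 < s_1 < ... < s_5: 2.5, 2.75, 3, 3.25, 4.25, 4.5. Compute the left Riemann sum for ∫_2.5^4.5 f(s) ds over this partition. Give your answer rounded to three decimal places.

Subinterval widths: 0.25, 0.25, 0.25, 1, 0.25.
Left endpoints: 2.5, 2.75, 3, 3.25, 4.25.
f(2.5) ≈ 1.581, f(2.75) ≈ 1.658, f(3) ≈ 1.732, f(3.25) ≈ 1.803, f(4.25) ≈ 2.062.
Sum = Σ Δs_i · f(s_i).
Sum ≈ 3.561.

3.561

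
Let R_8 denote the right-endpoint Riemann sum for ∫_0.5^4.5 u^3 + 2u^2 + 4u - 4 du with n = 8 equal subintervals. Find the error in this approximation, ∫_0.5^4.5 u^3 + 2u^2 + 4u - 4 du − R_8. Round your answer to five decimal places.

-38.33333

Exact integral: ∫_0.5^4.5 f(u) du ≈ 187.1666667.
R_8 = 225.5.
Error ≈ 187.1666667 − 225.5 ≈ -38.33333.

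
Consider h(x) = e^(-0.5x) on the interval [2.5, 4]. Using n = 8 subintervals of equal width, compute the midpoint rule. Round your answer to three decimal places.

Δx = (4 − 2.5)/8 = 0.1875.
Midpoints: 2.59375, 2.78125, 2.96875, 3.15625, 3.34375, 3.53125, 3.71875, 3.90625.
h(2.59375) ≈ 0.273, h(2.78125) ≈ 0.249, h(2.96875) ≈ 0.227, h(3.15625) ≈ 0.206, h(3.34375) ≈ 0.188, h(3.53125) ≈ 0.171, h(3.71875) ≈ 0.156, h(3.90625) ≈ 0.142.
Sum = Δx · [h(2.59375) + h(2.78125) + h(2.96875) + ...].
Sum ≈ 0.302.

0.302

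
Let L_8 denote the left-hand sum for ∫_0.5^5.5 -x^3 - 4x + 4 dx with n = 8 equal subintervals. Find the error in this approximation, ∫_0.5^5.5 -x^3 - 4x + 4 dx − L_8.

Exact integral: ∫_0.5^5.5 f(x) dx = -268.75.
L_8 = -213.4765625.
Error = -268.75 − (-213.4765625) = -55.2734375.

-55.2734375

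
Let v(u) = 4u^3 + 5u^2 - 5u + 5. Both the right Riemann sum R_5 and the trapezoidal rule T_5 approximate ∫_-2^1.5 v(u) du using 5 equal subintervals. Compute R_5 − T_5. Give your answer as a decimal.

6.7375

R_5 = 37.205.
T_5 = 30.4675.
R_5 − T_5 = 6.7375.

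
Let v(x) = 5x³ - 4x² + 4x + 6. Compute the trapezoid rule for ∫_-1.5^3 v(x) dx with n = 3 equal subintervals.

Δx = (3 − (-1.5))/3 = 1.5.
v(-1.5) = -25.875, v(0) = 6, v(1.5) = 19.875, v(3) = 117.
T_3 = (Δx/2)·[v(x_0) + 2v(x_1) + 2v(x_2) + v(x_3)].
Sum = 107.15625.

107.15625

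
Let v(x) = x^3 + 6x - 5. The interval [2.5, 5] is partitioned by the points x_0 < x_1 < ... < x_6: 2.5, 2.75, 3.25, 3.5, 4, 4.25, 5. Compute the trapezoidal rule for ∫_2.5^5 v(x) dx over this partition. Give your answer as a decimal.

Subinterval widths: 0.25, 0.5, 0.25, 0.5, 0.25, 0.75.
v(2.5) = 25.625, v(2.75) = 32.296875, v(3.25) = 48.828125, v(3.5) = 58.875, v(4) = 83, v(4.25) = 97.265625, v(5) = 150.
On each subinterval the trapezoid contributes (Δx_i/2)·[v(x_{i-1}) + v(x_i)].
Sum = 191.7109375.

191.7109375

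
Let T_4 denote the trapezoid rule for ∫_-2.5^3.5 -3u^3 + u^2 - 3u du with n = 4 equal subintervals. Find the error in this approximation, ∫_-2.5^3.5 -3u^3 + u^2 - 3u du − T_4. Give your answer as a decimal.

7.875

Exact integral: ∫_-2.5^3.5 f(u) du = -72.75.
T_4 = -80.625.
Error = -72.75 − (-80.625) = 7.875.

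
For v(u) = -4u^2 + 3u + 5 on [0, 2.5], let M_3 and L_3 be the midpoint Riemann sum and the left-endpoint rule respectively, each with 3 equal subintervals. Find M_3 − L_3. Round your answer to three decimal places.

-5.556

M_3 ≈ 1.62037.
L_3 ≈ 7.17593.
M_3 − L_3 ≈ -5.556.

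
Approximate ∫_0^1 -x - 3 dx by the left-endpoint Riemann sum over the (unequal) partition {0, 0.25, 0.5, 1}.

Subinterval widths: 0.25, 0.25, 0.5.
Left endpoints: 0, 0.25, 0.5.
f(0) = -3, f(0.25) = -3.25, f(0.5) = -3.5.
Sum = Σ Δx_i · f(x_i).
Sum = -3.3125.

-3.3125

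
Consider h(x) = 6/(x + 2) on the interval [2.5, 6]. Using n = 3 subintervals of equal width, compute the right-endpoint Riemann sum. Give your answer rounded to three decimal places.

3.135

Δx = (6 − 2.5)/3 = 7/6.
Right endpoints: 11/3, 29/6, 6.
h(11/3) = 18/17, h(29/6) = 36/41, h(6) = 0.75.
Sum = Δx · [h(11/3) + h(29/6) + h(6)].
Sum ≈ 3.135.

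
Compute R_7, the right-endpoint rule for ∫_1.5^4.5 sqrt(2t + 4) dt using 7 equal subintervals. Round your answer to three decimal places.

Δt = (4.5 − 1.5)/7 = 3/7.
Right endpoints: 27/14, 33/14, 39/14, 45/14, 51/14, 57/14, 4.5.
f(27/14) ≈ 2.803, f(33/14) ≈ 2.952, f(39/14) ≈ 3.094, f(45/14) ≈ 3.229, f(51/14) ≈ 3.359, f(57/14) ≈ 3.485, f(4.5) ≈ 3.606.
Sum = Δt · [f(27/14) + f(33/14) + f(39/14) + ...].
Sum ≈ 9.655.

9.655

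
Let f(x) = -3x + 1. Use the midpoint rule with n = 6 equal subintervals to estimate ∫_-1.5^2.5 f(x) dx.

Δx = (2.5 − (-1.5))/6 = 2/3.
Midpoints: -7/6, -0.5, 1/6, 5/6, 1.5, 13/6.
f(-7/6) = 4.5, f(-0.5) = 2.5, f(1/6) = 0.5, f(5/6) = -1.5, f(1.5) = -3.5, f(13/6) = -5.5.
Sum = Δx · [f(-7/6) + f(-0.5) + f(1/6) + ...].
Sum = -2.

-2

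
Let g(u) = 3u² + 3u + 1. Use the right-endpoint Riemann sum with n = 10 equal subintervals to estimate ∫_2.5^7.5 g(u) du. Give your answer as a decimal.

528.125

Δu = (7.5 − 2.5)/10 = 0.5.
Right endpoints: 3, 3.5, 4, 4.5, 5, 5.5, 6, 6.5, 7, 7.5.
g(3) = 37, g(3.5) = 48.25, g(4) = 61, g(4.5) = 75.25, g(5) = 91, g(5.5) = 108.25, g(6) = 127, g(6.5) = 147.25, g(7) = 169, g(7.5) = 192.25.
Sum = Δu · [g(3) + g(3.5) + g(4) + ...].
Sum = 528.125.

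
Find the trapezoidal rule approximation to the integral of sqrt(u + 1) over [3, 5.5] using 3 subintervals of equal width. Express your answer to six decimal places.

5.711429

Δu = (5.5 − 3)/3 = 5/6.
f(3) ≈ 2.000000, f(23/6) ≈ 2.198484, f(14/3) ≈ 2.380476, f(5.5) ≈ 2.549510.
T_3 = (Δu/2)·[f(u_0) + 2f(u_1) + 2f(u_2) + f(u_3)].
Sum ≈ 5.711429.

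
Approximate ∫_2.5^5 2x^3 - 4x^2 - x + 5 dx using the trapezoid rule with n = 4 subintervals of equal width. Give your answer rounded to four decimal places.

153.2715

Δx = (5 − 2.5)/4 = 0.625.
f(2.5) = 8.75, f(3.125) = 23.84765625, f(3.75) = 50.46875, f(4.375) = 91.54296875, f(5) = 150.
T_4 = (Δx/2)·[f(x_0) + 2f(x_1) + 2f(x_2) + 2f(x_3) + f(x_4)].
Sum ≈ 153.2715.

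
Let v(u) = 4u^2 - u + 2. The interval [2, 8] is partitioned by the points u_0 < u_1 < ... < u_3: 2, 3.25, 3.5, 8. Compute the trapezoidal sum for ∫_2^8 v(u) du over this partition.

716.0625

Subinterval widths: 1.25, 0.25, 4.5.
v(2) = 16, v(3.25) = 41, v(3.5) = 47.5, v(8) = 250.
On each subinterval the trapezoid contributes (Δu_i/2)·[v(u_{i-1}) + v(u_i)].
Sum = 716.0625.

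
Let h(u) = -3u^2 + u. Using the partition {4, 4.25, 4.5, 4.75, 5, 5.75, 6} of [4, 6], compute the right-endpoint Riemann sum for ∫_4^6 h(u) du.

Subinterval widths: 0.25, 0.25, 0.25, 0.25, 0.75, 0.25.
Right endpoints: 4.25, 4.5, 4.75, 5, 5.75, 6.
h(4.25) = -49.9375, h(4.5) = -56.25, h(4.75) = -62.9375, h(5) = -70, h(5.75) = -93.4375, h(6) = -102.
Sum = Σ Δu_i · h(u_i).
Sum = -155.359375.

-155.359375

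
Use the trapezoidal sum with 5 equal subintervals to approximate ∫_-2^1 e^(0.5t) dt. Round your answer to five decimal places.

2.58087

Δt = (1 − (-2))/5 = 0.6.
f(-2) ≈ 0.36788, f(-1.4) ≈ 0.49659, f(-0.8) ≈ 0.67032, f(-0.2) ≈ 0.90484, f(0.4) ≈ 1.22140, f(1) ≈ 1.64872.
T_5 = (Δt/2)·[f(t_0) + 2f(t_1) + ... + 2f(t_{4}) + f(t_5)].
Sum ≈ 2.58087.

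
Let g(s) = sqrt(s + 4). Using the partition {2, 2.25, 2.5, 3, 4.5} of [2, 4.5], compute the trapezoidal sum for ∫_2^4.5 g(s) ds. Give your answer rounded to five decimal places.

6.71961

Subinterval widths: 0.25, 0.25, 0.5, 1.5.
g(2) ≈ 2.44949, g(2.25) ≈ 2.50000, g(2.5) ≈ 2.54951, g(3) ≈ 2.64575, g(4.5) ≈ 2.91548.
On each subinterval the trapezoid contributes (Δs_i/2)·[g(s_{i-1}) + g(s_i)].
Sum ≈ 6.71961.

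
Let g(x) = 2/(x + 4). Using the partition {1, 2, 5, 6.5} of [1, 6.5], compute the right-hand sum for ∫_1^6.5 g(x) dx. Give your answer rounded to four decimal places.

1.2857

Subinterval widths: 1, 3, 1.5.
Right endpoints: 2, 5, 6.5.
g(2) = 1/3, g(5) = 2/9, g(6.5) = 4/21.
Sum = Σ Δx_i · g(x_i).
Sum ≈ 1.2857.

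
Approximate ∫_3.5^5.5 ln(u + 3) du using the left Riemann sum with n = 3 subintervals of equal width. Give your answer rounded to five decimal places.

3.93309

Δu = (5.5 − 3.5)/3 = 2/3.
Left endpoints: 3.5, 25/6, 29/6.
f(3.5) ≈ 1.87180, f(25/6) ≈ 1.96944, f(29/6) ≈ 2.05839.
Sum = Δu · [f(3.5) + f(25/6) + f(29/6)].
Sum ≈ 3.93309.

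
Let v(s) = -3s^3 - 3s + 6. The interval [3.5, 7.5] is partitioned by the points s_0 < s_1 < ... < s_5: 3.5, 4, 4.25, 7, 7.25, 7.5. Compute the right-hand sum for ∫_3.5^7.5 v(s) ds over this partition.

Subinterval widths: 0.5, 0.25, 2.75, 0.25, 0.25.
Right endpoints: 4, 4.25, 7, 7.25, 7.5.
v(4) = -198, v(4.25) = -237.046875, v(7) = -1044, v(7.25) = -1158.984375, v(7.5) = -1282.125.
Sum = Σ Δs_i · v(s_i).
Sum = -3639.5390625.

-3639.5390625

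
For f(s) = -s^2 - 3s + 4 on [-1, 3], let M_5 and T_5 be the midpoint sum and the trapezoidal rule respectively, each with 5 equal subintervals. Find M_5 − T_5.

0.64

M_5 = -5.12.
T_5 = -5.76.
M_5 − T_5 = 0.64.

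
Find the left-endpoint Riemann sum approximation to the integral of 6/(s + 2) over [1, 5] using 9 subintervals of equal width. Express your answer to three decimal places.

Δs = (5 − 1)/9 = 4/9.
Left endpoints: 1, 13/9, 17/9, 7/3, 25/9, 29/9, 11/3, 37/9, 41/9.
f(1) = 2, f(13/9) = 54/31, f(17/9) = 54/35, f(7/3) = 18/13, f(25/9) = 54/43, f(29/9) = 54/47, f(11/3) = 18/17, f(37/9) = 54/55, f(41/9) = 54/59.
Sum = Δs · [f(1) + f(13/9) + f(17/9) + ...].
Sum ≈ 5.347.

5.347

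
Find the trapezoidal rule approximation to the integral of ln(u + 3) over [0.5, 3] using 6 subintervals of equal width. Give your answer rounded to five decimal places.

3.86417

Δu = (3 − 0.5)/6 = 5/12.
f(0.5) ≈ 1.25276, f(11/12) ≈ 1.36524, f(4/3) ≈ 1.46634, f(1.75) ≈ 1.55814, f(13/6) ≈ 1.64223, f(31/12) ≈ 1.71979, f(3) ≈ 1.79176.
T_6 = (Δu/2)·[f(u_0) + 2f(u_1) + ... + 2f(u_{5}) + f(u_6)].
Sum ≈ 3.86417.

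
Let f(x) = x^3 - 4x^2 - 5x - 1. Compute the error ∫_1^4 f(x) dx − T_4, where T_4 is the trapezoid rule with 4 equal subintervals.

Exact integral: ∫_1^4 f(x) dx = -60.75.
T_4 = -59.765625.
Error = -60.75 − (-59.765625) = -0.984375.

-0.984375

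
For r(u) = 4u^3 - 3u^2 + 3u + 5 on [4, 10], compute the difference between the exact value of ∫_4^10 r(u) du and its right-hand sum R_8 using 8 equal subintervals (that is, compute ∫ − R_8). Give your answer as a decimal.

Exact integral: ∫_4^10 r(u) du = 8964.
R_8 = 10325.8125.
Error = 8964 − 10325.8125 = -1361.8125.

-1361.8125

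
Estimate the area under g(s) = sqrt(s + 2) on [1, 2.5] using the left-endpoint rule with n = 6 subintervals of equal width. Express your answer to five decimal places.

Δs = (2.5 − 1)/6 = 0.25.
Left endpoints: 1, 1.25, 1.5, 1.75, 2, 2.25.
g(1) ≈ 1.73205, g(1.25) ≈ 1.80278, g(1.5) ≈ 1.87083, g(1.75) ≈ 1.93649, g(2) ≈ 2.00000, g(2.25) ≈ 2.06155.
Sum = Δs · [g(1) + g(1.25) + g(1.5) + ...].
Sum ≈ 2.85092.

2.85092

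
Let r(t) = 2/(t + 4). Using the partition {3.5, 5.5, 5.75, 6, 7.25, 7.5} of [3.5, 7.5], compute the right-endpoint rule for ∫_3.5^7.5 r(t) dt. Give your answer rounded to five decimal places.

Subinterval widths: 2, 0.25, 0.25, 1.25, 0.25.
Right endpoints: 5.5, 5.75, 6, 7.25, 7.5.
r(5.5) = 4/19, r(5.75) = 8/39, r(6) = 0.2, r(7.25) = 8/45, r(7.5) = 4/23.
Sum = Σ Δt_i · r(t_i).
Sum ≈ 0.78804.

0.78804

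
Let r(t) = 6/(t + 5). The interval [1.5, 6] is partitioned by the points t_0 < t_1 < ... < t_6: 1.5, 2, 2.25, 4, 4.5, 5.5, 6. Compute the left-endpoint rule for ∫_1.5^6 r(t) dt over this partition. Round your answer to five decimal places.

3.37473

Subinterval widths: 0.5, 0.25, 1.75, 0.5, 1, 0.5.
Left endpoints: 1.5, 2, 2.25, 4, 4.5, 5.5.
r(1.5) = 12/13, r(2) = 6/7, r(2.25) = 24/29, r(4) = 2/3, r(4.5) = 12/19, r(5.5) = 4/7.
Sum = Σ Δt_i · r(t_i).
Sum ≈ 3.37473.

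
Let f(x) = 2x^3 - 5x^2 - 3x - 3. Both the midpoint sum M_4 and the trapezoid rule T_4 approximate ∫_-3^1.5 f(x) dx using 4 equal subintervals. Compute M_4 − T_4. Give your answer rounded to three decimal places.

13.526

M_4 ≈ -87.45996.
T_4 ≈ -100.98633.
M_4 − T_4 ≈ 13.526.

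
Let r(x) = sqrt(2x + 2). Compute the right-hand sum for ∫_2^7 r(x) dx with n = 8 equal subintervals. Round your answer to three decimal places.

Δx = (7 − 2)/8 = 0.625.
Right endpoints: 2.625, 3.25, 3.875, 4.5, 5.125, 5.75, 6.375, 7.
r(2.625) ≈ 2.693, r(3.25) ≈ 2.915, r(3.875) ≈ 3.122, r(4.5) ≈ 3.317, r(5.125) ≈ 3.500, r(5.75) ≈ 3.674, r(6.375) ≈ 3.841, r(7) ≈ 4.000.
Sum = Δx · [r(2.625) + r(3.25) + r(3.875) + ...].
Sum ≈ 16.914.

16.914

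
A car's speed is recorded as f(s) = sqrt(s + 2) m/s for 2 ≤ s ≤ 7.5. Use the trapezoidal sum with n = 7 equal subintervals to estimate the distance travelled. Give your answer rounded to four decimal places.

14.1828

Δs = (7.5 − 2)/7 = 11/14.
f(2) ≈ 2.0000, f(39/14) ≈ 2.1876, f(25/7) ≈ 2.3604, f(61/14) ≈ 2.5213, f(36/7) ≈ 2.6726, f(83/14) ≈ 2.8158, f(47/7) ≈ 2.9520, f(7.5) ≈ 3.0822.
T_7 = (Δs/2)·[f(s_0) + 2f(s_1) + ... + 2f(s_{6}) + f(s_7)].
Sum ≈ 14.1828.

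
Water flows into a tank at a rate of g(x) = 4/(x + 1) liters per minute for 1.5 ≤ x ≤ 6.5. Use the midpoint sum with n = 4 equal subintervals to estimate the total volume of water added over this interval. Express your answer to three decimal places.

4.359

Δx = (6.5 − 1.5)/4 = 1.25.
Midpoints: 2.125, 3.375, 4.625, 5.875.
g(2.125) = 1.28, g(3.375) = 32/35, g(4.625) = 32/45, g(5.875) = 32/55.
Sum = Δx · [g(2.125) + g(3.375) + g(4.625) + g(5.875)].
Sum ≈ 4.359.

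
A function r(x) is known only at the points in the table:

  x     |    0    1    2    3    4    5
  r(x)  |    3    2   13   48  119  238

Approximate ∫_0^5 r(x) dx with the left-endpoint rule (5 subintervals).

Δx = 1.
Sum = 1·[3 + 2 + 13 + 48 + 119] = 185.

185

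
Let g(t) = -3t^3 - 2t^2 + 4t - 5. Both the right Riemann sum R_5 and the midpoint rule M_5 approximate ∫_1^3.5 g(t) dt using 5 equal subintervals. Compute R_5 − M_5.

R_5 = -166.5625.
M_5 = -128.5546875.
R_5 − M_5 = -38.0078125.

-38.0078125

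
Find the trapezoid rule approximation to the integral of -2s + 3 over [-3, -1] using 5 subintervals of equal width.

14

Δs = (-1 − (-3))/5 = 0.4.
f(-3) = 9, f(-2.6) = 8.2, f(-2.2) = 7.4, f(-1.8) = 6.6, f(-1.4) = 5.8, f(-1) = 5.
T_5 = (Δs/2)·[f(s_0) + 2f(s_1) + ... + 2f(s_{4}) + f(s_5)].
Sum = 14.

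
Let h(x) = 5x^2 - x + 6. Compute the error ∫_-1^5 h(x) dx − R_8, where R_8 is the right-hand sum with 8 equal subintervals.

Exact integral: ∫_-1^5 h(x) dx = 234.
R_8 = 279.5625.
Error = 234 − 279.5625 = -45.5625.

-45.5625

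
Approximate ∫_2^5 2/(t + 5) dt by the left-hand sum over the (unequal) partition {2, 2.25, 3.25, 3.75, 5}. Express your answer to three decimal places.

0.754

Subinterval widths: 0.25, 1, 0.5, 1.25.
Left endpoints: 2, 2.25, 3.25, 3.75.
f(2) = 2/7, f(2.25) = 8/29, f(3.25) = 8/33, f(3.75) = 8/35.
Sum = Σ Δt_i · f(t_i).
Sum ≈ 0.754.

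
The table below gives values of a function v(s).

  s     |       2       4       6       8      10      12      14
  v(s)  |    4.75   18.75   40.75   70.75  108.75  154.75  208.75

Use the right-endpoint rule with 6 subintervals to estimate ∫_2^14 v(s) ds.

1205

Δs = 2.
Sum = 2·[18.75 + 40.75 + 70.75 + 108.75 + 154.75 + 208.75] = 1205.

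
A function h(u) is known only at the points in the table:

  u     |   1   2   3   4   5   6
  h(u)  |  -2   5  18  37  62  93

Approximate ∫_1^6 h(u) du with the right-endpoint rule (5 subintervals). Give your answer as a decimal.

Δu = 1.
Sum = 1·[5 + 18 + 37 + 62 + 93] = 215.

215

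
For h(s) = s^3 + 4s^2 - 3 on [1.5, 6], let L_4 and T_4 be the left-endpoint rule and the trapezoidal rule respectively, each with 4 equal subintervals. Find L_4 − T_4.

-195.5390625

L_4 ≈ 411.670898.
T_4 ≈ 607.209961.
L_4 − T_4 = -195.5390625.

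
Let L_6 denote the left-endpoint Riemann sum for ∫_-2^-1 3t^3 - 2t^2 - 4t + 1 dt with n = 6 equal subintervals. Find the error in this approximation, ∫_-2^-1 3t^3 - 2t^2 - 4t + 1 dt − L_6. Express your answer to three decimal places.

Exact integral: ∫_-2^-1 f(t) dt ≈ -8.91667.
L_6 ≈ -10.90509.
Error ≈ -8.91667 − (-10.90509) ≈ 1.988.

1.988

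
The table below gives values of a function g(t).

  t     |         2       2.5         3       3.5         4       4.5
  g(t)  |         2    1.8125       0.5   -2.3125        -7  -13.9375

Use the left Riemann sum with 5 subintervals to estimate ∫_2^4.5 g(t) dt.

-2.5

Δt = 0.5.
Sum = 0.5·[2 + 1.8125 + 0.5 + (-2.3125) + (-7)] = -2.5.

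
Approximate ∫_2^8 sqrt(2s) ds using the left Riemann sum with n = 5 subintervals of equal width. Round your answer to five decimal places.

Δs = (8 − 2)/5 = 1.2.
Left endpoints: 2, 3.2, 4.4, 5.6, 6.8.
f(2) ≈ 2.00000, f(3.2) ≈ 2.52982, f(4.4) ≈ 2.96648, f(5.6) ≈ 3.34664, f(6.8) ≈ 3.68782.
Sum = Δs · [f(2) + f(3.2) + f(4.4) + f(5.6) + f(6.8)].
Sum ≈ 17.43691.

17.43691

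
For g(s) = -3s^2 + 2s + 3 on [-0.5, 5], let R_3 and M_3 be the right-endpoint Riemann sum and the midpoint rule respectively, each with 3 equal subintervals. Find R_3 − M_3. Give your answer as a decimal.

R_3 ≈ -151.0972222.
M_3 ≈ -79.2534722.
R_3 − M_3 = -71.84375.

-71.84375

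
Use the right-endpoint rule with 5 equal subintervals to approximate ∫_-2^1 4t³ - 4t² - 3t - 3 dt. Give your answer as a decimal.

Δt = (1 − (-2))/5 = 0.6.
Right endpoints: -1.4, -0.8, -0.2, 0.4, 1.
f(-1.4) = -17.616, f(-0.8) = -5.208, f(-0.2) = -2.592, f(0.4) = -4.584, f(1) = -6.
Sum = Δt · [f(-1.4) + f(-0.8) + f(-0.2) + f(0.4) + f(1)].
Sum = -21.6.

-21.6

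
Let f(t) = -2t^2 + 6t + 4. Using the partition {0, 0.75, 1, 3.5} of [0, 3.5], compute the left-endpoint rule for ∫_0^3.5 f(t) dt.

Subinterval widths: 0.75, 0.25, 2.5.
Left endpoints: 0, 0.75, 1.
f(0) = 4, f(0.75) = 7.375, f(1) = 8.
Sum = Σ Δt_i · f(t_i).
Sum = 24.84375.

24.84375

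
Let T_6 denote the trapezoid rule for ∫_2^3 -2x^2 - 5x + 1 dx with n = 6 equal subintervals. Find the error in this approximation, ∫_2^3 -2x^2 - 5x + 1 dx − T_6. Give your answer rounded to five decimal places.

Exact integral: ∫_2^3 f(x) dx ≈ -24.1666667.
T_6 ≈ -24.1759259.
Error ≈ -24.1666667 − (-24.1759259) ≈ 0.00926.

0.00926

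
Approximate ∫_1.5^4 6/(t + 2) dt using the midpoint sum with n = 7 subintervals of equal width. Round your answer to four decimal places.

3.2323

Δt = (4 − 1.5)/7 = 5/14.
Midpoints: 47/28, 57/28, 67/28, 2.75, 87/28, 97/28, 107/28.
f(47/28) = 168/103, f(57/28) = 168/113, f(67/28) = 56/41, f(2.75) = 24/19, f(87/28) = 168/143, f(97/28) = 56/51, f(107/28) = 168/163.
Sum = Δt · [f(47/28) + f(57/28) + f(67/28) + ...].
Sum ≈ 3.2323.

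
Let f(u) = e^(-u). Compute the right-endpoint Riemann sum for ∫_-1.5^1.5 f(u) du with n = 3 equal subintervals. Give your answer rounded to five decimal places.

Δu = (1.5 − (-1.5))/3 = 1.
Right endpoints: -0.5, 0.5, 1.5.
f(-0.5) ≈ 1.64872, f(0.5) ≈ 0.60653, f(1.5) ≈ 0.22313.
Sum = Δu · [f(-0.5) + f(0.5) + f(1.5)].
Sum ≈ 2.47838.

2.47838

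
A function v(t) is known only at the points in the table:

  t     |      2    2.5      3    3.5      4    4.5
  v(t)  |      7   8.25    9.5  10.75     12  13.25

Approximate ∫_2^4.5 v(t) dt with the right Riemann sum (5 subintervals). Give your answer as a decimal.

Δt = 0.5.
Sum = 0.5·[8.25 + 9.5 + 10.75 + 12 + 13.25] = 26.875.

26.875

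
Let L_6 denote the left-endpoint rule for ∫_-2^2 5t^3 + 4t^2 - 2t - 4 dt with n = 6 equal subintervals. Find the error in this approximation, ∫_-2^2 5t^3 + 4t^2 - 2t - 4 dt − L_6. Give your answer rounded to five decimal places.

Exact integral: ∫_-2^2 f(t) dt ≈ 5.3333333.
L_6 ≈ -17.4814815.
Error ≈ 5.3333333 − (-17.4814815) ≈ 22.81481.

22.81481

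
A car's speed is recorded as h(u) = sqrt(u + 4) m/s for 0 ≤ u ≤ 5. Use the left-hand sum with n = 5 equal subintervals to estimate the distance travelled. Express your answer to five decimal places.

Δu = (5 − 0)/5 = 1.
Left endpoints: 0, 1, 2, 3, 4.
h(0) ≈ 2.00000, h(1) ≈ 2.23607, h(2) ≈ 2.44949, h(3) ≈ 2.64575, h(4) ≈ 2.82843.
Sum = Δu · [h(0) + h(1) + h(2) + h(3) + h(4)].
Sum ≈ 12.15974.

12.15974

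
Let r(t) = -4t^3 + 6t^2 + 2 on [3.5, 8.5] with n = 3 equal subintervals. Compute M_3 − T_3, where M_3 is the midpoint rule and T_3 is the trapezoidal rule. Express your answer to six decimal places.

229.166667

M_3 ≈ -3841.11111111.
T_3 ≈ -4070.27777778.
M_3 − T_3 ≈ 229.166667.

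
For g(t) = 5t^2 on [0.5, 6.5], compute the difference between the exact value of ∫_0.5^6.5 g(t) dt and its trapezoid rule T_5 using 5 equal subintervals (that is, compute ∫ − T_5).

-7.2

Exact integral: ∫_0.5^6.5 g(t) dt = 457.5.
T_5 = 464.7.
Error = 457.5 − 464.7 = -7.2.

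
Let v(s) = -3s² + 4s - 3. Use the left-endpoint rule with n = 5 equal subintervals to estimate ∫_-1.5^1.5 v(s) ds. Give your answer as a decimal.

-19.89

Δs = (1.5 − (-1.5))/5 = 0.6.
Left endpoints: -1.5, -0.9, -0.3, 0.3, 0.9.
v(-1.5) = -15.75, v(-0.9) = -9.03, v(-0.3) = -4.47, v(0.3) = -2.07, v(0.9) = -1.83.
Sum = Δs · [v(-1.5) + v(-0.9) + v(-0.3) + v(0.3) + v(0.9)].
Sum = -19.89.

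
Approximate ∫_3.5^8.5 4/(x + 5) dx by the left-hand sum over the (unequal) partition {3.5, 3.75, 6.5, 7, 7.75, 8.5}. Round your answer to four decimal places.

2.0340

Subinterval widths: 0.25, 2.75, 0.5, 0.75, 0.75.
Left endpoints: 3.5, 3.75, 6.5, 7, 7.75.
f(3.5) = 8/17, f(3.75) = 16/35, f(6.5) = 8/23, f(7) = 1/3, f(7.75) = 16/51.
Sum = Σ Δx_i · f(x_i).
Sum ≈ 2.0340.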